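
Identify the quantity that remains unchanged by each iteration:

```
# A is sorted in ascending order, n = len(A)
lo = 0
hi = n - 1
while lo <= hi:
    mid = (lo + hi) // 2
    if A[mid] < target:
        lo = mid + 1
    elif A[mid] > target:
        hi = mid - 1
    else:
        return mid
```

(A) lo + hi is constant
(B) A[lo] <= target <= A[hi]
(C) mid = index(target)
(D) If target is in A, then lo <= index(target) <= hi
D

A loop invariant must hold before the first iteration and be re-established by every execution of the body.

(D) If target is in A, then lo <= index(target) <= hi: Before the loop [lo, hi] = [0, n-1] covers every index. When A[mid] < target, sortedness puts target strictly to the right of mid, so setting lo = mid + 1 keeps index(target) in [lo, hi]; symmetrically for hi = mid - 1. Hence 'if target is in A then lo <= index(target) <= hi' holds after every iteration, and when lo > hi it proves target is absent.

The other options fail:
(A) lo + hi is constant: each iteration moves exactly one of lo, hi, so lo + hi changes (e.g. 0 + (n-1) becomes (mid+1) + (n-1)).
(B) A[lo] <= target <= A[hi]: fails when target is not in A (e.g. target < A[0] already violates it before the loop), so it is not maintained in general.
(C) mid = index(target): mid is just the current probe; it equals index(target) only on the iteration that returns.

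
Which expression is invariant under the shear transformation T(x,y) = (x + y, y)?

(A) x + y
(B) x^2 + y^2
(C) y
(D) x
C

Under the shear T(x,y) = (x + y, y):
Substitute the transformed coordinates into each option and compare with the original:
(A) x + y  ->  (x + y) + (y) = x + 2y   [differs from x + y: not invariant]
(B) x^2 + y^2  ->  (x + y)^2 + (y)^2 = x^2 + 2xy + 2y^2   [differs from x^2 + y^2: not invariant]
(C) y  ->  (y) = y   [equals y: invariant]
(D) x  ->  (x + y) = x + y   [differs from x: not invariant]

Only option (C), y, is unchanged by the transformation.
A horizontal shear moves points parallel to the x-axis, so the y-coordinate (and any function of y alone) is unchanged.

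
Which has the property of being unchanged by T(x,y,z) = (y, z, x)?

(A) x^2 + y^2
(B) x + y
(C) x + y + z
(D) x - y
C

Apply T(x,y,z) = (y, z, x) to each option, i.e. replace (x, y, z) by the transformed coordinates.
Substitute the transformed coordinates into each option and compare with the original:
(A) x^2 + y^2  ->  (y)^2 + (z)^2 = y^2 + z^2   [differs from x^2 + y^2: not invariant]
(B) x + y  ->  (y) + (z) = y + z   [differs from x + y: not invariant]
(C) x + y + z  ->  (y) + (z) + (x) = x + y + z   [equals x + y + z: invariant]
(D) x - y  ->  (y) - (z) = y - z   [differs from x - y: not invariant]

Only option (C), x + y + z, is unchanged by the transformation.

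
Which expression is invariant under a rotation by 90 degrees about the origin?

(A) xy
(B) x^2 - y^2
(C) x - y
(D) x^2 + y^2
D

A rotation by 90 degrees sends (x, y) to (-y, x).
Substitute the transformed coordinates into each option and compare with the original:
(A) xy  ->  (-y)(x) = -xy   [differs from xy: not invariant]
(B) x^2 - y^2  ->  (-y)^2 - (x)^2 = -x^2 + y^2   [differs from x^2 - y^2: not invariant]
(C) x - y  ->  (-y) - (x) = -x - y   [differs from x - y: not invariant]
(D) x^2 + y^2  ->  (-y)^2 + (x)^2 = x^2 + y^2   [equals x^2 + y^2: invariant]

Only option (D), x^2 + y^2, is unchanged by the transformation.
Geometrically, x^2 + y^2 is the squared distance from the origin, which every rotation about the origin preserves.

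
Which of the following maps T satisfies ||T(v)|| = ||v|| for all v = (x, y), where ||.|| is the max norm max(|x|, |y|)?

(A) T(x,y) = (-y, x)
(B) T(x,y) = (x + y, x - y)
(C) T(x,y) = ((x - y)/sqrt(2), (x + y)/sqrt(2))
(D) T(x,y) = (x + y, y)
A

A transformation preserves a norm if ||T(v)|| = ||v|| for every v; a single vector where the norm changes rules an option out.

(A) T(x,y) = (-y, x): preserves the norm -- it only permutes the coordinates and/or flips signs, which leaves max(|x|, |y|) unchanged.
(B) T(x,y) = (x + y, x - y): v = (1, 1) has norm max(|1|, |1|) = 1, but T(v) = (2, 0) has norm 2 -- not preserved.
(C) T(x,y) = ((x - y)/sqrt(2), (x + y)/sqrt(2)): v = (1, 0) has norm max(|1|, |0|) = 1, but T(v) = (sqrt(2)/2, sqrt(2)/2) has norm sqrt(2)/2 -- not preserved.
(D) T(x,y) = (x + y, y): v = (1, 1) has norm max(|1|, |1|) = 1, but T(v) = (2, 1) has norm 2 -- not preserved.

Therefore the answer is (A).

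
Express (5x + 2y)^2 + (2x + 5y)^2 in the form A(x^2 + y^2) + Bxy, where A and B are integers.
29(x^2 + y^2) + 40xy

Expanding: (5x + 2y)^2 = 25x^2 + 20xy + 4y^2
(2x + 5y)^2 = 4x^2 + 20xy + 25y^2
Sum = (25+4)(x^2+y^2) + 40xy = 29(x^2 + y^2) + 40xy
This is symmetric in x and y.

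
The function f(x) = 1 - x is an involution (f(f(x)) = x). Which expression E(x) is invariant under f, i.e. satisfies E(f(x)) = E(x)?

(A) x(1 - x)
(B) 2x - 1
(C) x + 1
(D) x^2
A

Replace x by f(x) = 1 - x in each option and simplify. As a quick numerical cross-check, also compare E(4) with E(f(4)) = E(-3).

(A) x(1 - x)  ->  (1 - x)(1 - (1 - x)), which simplifies back to x(1 - x); check: E(4) = -12, E(-3) = -12.   [invariant]
(B) 2x - 1  ->  2(1 - x) - 1 = 1 - 2x; check: E(4) = 7 but E(-3) = -7.   [not invariant]
(C) x + 1  ->  (1 - x) + 1 = 2 - x; check: E(4) = 5 but E(-3) = -2.   [not invariant]
(D) x^2  ->  (1 - x)^2 = (x - 1)^2; check: E(4) = 16 but E(-3) = 9.   [not invariant]

Only (A) is unchanged. E is symmetric under swapping x with f(x) = 1 - x, which is exactly what an involution does.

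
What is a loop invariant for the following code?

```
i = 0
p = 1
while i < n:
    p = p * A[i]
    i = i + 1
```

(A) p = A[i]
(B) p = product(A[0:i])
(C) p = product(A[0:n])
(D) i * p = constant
B

A loop invariant must hold before the first iteration and be re-established by every execution of the body.

(B) p = product(A[0:i]): Initially i = 0 and p = 1 = product of the empty slice A[0:0]. If p = product(A[0:i]) holds at the top of an iteration, the body sets p to product(A[0:i]) * A[i] = product(A[0:i+1]) and then i to i+1, so the property is restored. At exit i = n, giving p = product(A[0:n]).

The other options fail:
(A) p = A[i]: after the first iteration p = A[0] but i = 1; in general p is a product of several elements, not a single one.
(C) p = product(A[0:n]): false before the loop (p = 1, not the full product) -- it only becomes true at exit.
(D) i * p = constant: initially i * p = 0, but after one iteration it is 1 * A[0], which is nonzero in general.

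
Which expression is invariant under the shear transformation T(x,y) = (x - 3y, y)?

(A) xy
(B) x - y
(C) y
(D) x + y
C

Under the shear T(x,y) = (x - 3y, y):
Substitute the transformed coordinates into each option and compare with the original:
(A) xy  ->  (x - 3y)(y) = xy - 3y^2   [differs from xy: not invariant]
(B) x - y  ->  (x - 3y) - (y) = x - 4y   [differs from x - y: not invariant]
(C) y  ->  (y) = y   [equals y: invariant]
(D) x + y  ->  (x - 3y) + (y) = x - 2y   [differs from x + y: not invariant]

Only option (C), y, is unchanged by the transformation.
A horizontal shear moves points parallel to the x-axis, so the y-coordinate (and any function of y alone) is unchanged.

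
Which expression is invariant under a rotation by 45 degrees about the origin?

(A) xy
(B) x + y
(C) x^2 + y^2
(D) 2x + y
C

A rotation by 45 degrees sends (x, y) to (sqrt(2)x/2 - sqrt(2)y/2, sqrt(2)x/2 + sqrt(2)y/2).
Substitute the transformed coordinates into each option and compare with the original:
(A) xy  ->  (sqrt(2)x/2 - sqrt(2)y/2)(sqrt(2)x/2 + sqrt(2)y/2) = x^2/2 - y^2/2   [differs from xy: not invariant]
(B) x + y  ->  (sqrt(2)x/2 - sqrt(2)y/2) + (sqrt(2)x/2 + sqrt(2)y/2) = sqrt(2)x   [differs from x + y: not invariant]
(C) x^2 + y^2  ->  (sqrt(2)x/2 - sqrt(2)y/2)^2 + (sqrt(2)x/2 + sqrt(2)y/2)^2 = x^2 + y^2   [equals x^2 + y^2: invariant]
(D) 2x + y  ->  2(sqrt(2)x/2 - sqrt(2)y/2) + (sqrt(2)x/2 + sqrt(2)y/2) = 3sqrt(2)x/2 - sqrt(2)y/2   [differs from 2x + y: not invariant]

Only option (C), x^2 + y^2, is unchanged by the transformation.
Geometrically, x^2 + y^2 is the squared distance from the origin, which every rotation about the origin preserves.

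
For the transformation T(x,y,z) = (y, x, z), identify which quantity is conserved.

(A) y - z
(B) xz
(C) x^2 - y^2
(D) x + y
D

Apply T(x,y,z) = (y, x, z) to each option, i.e. replace (x, y, z) by the transformed coordinates.
Substitute the transformed coordinates into each option and compare with the original:
(A) y - z  ->  (x) - (z) = x - z   [differs from y - z: not invariant]
(B) xz  ->  (y)(z) = yz   [differs from xz: not invariant]
(C) x^2 - y^2  ->  (y)^2 - (x)^2 = -x^2 + y^2   [differs from x^2 - y^2: not invariant]
(D) x + y  ->  (y) + (x) = x + y   [equals x + y: invariant]

Only option (D), x + y, is unchanged by the transformation.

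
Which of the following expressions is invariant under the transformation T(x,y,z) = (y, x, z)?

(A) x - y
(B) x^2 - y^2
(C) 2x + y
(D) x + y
D

Apply T(x,y,z) = (y, x, z) to each option, i.e. replace (x, y, z) by the transformed coordinates.
Substitute the transformed coordinates into each option and compare with the original:
(A) x - y  ->  (y) - (x) = -x + y   [differs from x - y: not invariant]
(B) x^2 - y^2  ->  (y)^2 - (x)^2 = -x^2 + y^2   [differs from x^2 - y^2: not invariant]
(C) 2x + y  ->  2(y) + (x) = x + 2y   [differs from 2x + y: not invariant]
(D) x + y  ->  (y) + (x) = x + y   [equals x + y: invariant]

Only option (D), x + y, is unchanged by the transformation.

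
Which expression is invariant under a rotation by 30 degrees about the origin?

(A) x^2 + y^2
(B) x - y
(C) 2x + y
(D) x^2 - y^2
A

A rotation by 30 degrees sends (x, y) to (sqrt(3)x/2 - y/2, x/2 + sqrt(3)y/2).
Substitute the transformed coordinates into each option and compare with the original:
(A) x^2 + y^2  ->  (sqrt(3)x/2 - y/2)^2 + (x/2 + sqrt(3)y/2)^2 = x^2 + y^2   [equals x^2 + y^2: invariant]
(B) x - y  ->  (sqrt(3)x/2 - y/2) - (x/2 + sqrt(3)y/2) = -x/2 + sqrt(3)x/2 - sqrt(3)y/2 - y/2   [differs from x - y: not invariant]
(C) 2x + y  ->  2(sqrt(3)x/2 - y/2) + (x/2 + sqrt(3)y/2) = x/2 + sqrt(3)x - y + sqrt(3)y/2   [differs from 2x + y: not invariant]
(D) x^2 - y^2  ->  (sqrt(3)x/2 - y/2)^2 - (x/2 + sqrt(3)y/2)^2 = x^2/2 - sqrt(3)xy - y^2/2   [differs from x^2 - y^2: not invariant]

Only option (A), x^2 + y^2, is unchanged by the transformation.
Geometrically, x^2 + y^2 is the squared distance from the origin, which every rotation about the origin preserves.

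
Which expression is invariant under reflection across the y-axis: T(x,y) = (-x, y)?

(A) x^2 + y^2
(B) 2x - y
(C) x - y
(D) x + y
A

The map is reflection across the y-axis: T(x,y) = (-x, y).
Substitute the transformed coordinates into each option and compare with the original:
(A) x^2 + y^2  ->  (-x)^2 + (y)^2 = x^2 + y^2   [equals x^2 + y^2: invariant]
(B) 2x - y  ->  2(-x) - (y) = -2x - y   [differs from 2x - y: not invariant]
(C) x - y  ->  (-x) - (y) = -x - y   [differs from x - y: not invariant]
(D) x + y  ->  (-x) + (y) = -x + y   [differs from x + y: not invariant]

Only option (A), x^2 + y^2, is unchanged by the transformation.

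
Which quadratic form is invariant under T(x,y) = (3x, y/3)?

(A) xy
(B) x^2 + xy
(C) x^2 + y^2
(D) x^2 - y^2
A

T multiplies x by 3 and divides y by 3.
Substitute the transformed coordinates into each option and compare with the original:
(A) xy  ->  (3x)(y/3) = xy   [equals xy: invariant]
(B) x^2 + xy  ->  (3x)^2 + (3x)(y/3) = 9x^2 + xy   [differs from x^2 + xy: not invariant]
(C) x^2 + y^2  ->  (3x)^2 + (y/3)^2 = 9x^2 + y^2/9   [differs from x^2 + y^2: not invariant]
(D) x^2 - y^2  ->  (3x)^2 - (y/3)^2 = 9x^2 - y^2/9   [differs from x^2 - y^2: not invariant]

Only option (A), xy, is unchanged by the transformation.
The factors 3 and 1/3 cancel only in the pure product xy.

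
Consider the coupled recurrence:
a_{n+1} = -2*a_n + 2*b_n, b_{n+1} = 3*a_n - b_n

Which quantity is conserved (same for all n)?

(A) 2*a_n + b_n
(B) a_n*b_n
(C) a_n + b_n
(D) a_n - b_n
C

Replace a_n by a_{n+1} = -2*a_n + 2*b_n and b_n by b_{n+1} = 3*a_n - b_n in each option and simplify:
(A) 2*a_n + b_n  ->  2*(-2*a_n + 2*b_n) + (3*a_n - b_n) = -a_n + 3*b_n   [not conserved]
(B) a_n*b_n  ->  (-2*a_n + 2*b_n)*(3*a_n - b_n) = -6*a_n^2 + 8*a_n*b_n - 2*b_n^2   [not conserved]
(C) a_n + b_n  ->  (-2*a_n + 2*b_n) + (3*a_n - b_n) = a_n + b_n   [conserved]
(D) a_n - b_n  ->  (-2*a_n + 2*b_n) - (3*a_n - b_n) = -5*a_n + 3*b_n   [not conserved]

Only (C) a_n + b_n returns to itself after one step, so it is the conserved quantity.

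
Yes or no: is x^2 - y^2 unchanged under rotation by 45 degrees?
No

Applying rotation by 45 degrees: x' = x*cos(45 degrees) - y*sin(45 degrees) = sqrt(2)x/2 - sqrt(2)y/2, y' = x*sin(45 degrees) + y*cos(45 degrees) = sqrt(2)x/2 + sqrt(2)y/2

Substituting into x^2 - y^2:
(sqrt(2)x/2 - sqrt(2)y/2)^2 - (sqrt(2)x/2 + sqrt(2)y/2)^2
= -2xy

This differs from the original expression x^2 - y^2, so it is NOT invariant.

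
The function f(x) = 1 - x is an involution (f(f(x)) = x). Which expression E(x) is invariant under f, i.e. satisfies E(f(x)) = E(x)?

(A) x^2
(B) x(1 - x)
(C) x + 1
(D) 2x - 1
B

Replace x by f(x) = 1 - x in each option and simplify. As a quick numerical cross-check, also compare E(3) with E(f(3)) = E(-2).

(A) x^2  ->  (1 - x)^2 = (x - 1)^2; check: E(3) = 9 but E(-2) = 4.   [not invariant]
(B) x(1 - x)  ->  (1 - x)(1 - (1 - x)), which simplifies back to x(1 - x); check: E(3) = -6, E(-2) = -6.   [invariant]
(C) x + 1  ->  (1 - x) + 1 = 2 - x; check: E(3) = 4 but E(-2) = -1.   [not invariant]
(D) 2x - 1  ->  2(1 - x) - 1 = 1 - 2x; check: E(3) = 5 but E(-2) = -5.   [not invariant]

Only (B) is unchanged. E is symmetric under swapping x with f(x) = 1 - x, which is exactly what an involution does.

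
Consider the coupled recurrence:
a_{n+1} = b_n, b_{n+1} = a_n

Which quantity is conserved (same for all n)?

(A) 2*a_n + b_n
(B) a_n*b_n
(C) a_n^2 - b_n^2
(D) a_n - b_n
B

Replace a_n by a_{n+1} = b_n and b_n by b_{n+1} = a_n in each option and simplify:
(A) 2*a_n + b_n  ->  2*(b_n) + (a_n) = a_n + 2*b_n   [not conserved]
(B) a_n*b_n  ->  (b_n)*(a_n) = a_n*b_n   [conserved]
(C) a_n^2 - b_n^2  ->  (b_n)^2 - (a_n)^2 = -a_n^2 + b_n^2   [not conserved]
(D) a_n - b_n  ->  (b_n) - (a_n) = -a_n + b_n   [not conserved]

Only (B) a_n*b_n returns to itself after one step, so it is the conserved quantity.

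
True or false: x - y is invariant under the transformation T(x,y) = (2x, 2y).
False

Substitute T(x,y) = (2x, 2y) into the expression and compare with the original.

Original: x - y
After applying T: (2x) - (2y) = 2x - 2y

This differs from the original x - y (difference: x - y), so the expression is NOT invariant.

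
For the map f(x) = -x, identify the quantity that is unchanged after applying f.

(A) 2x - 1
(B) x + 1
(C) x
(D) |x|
D

For f(x) = -x:
Applying f replaces x by -x. Since |-x| = |x|, the absolute value is unchanged by f, whereas x -> -x, 2x - 1 -> -2x - 1 and x + 1 -> -x + 1 all change.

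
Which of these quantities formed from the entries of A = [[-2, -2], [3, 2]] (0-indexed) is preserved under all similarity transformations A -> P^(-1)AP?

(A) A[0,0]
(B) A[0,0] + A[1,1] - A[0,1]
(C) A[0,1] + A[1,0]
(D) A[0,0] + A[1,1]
D

A[0,0] + A[1,1] is the trace of A. By the cyclic property of the trace, tr(P^(-1)AP) = tr(APP^(-1)) = tr(A), so it is the same for every matrix similar to A.

The other combinations are not similarity invariants. For example, take P = [[1, 2], [0, 1]] (det P = 1), so P^(-1) = [[1, -2], [0, 1]] and
B = P^(-1)AP = [[-8, -22], [3, 8]].
Evaluating each option on A and on B:
(A) A[0,0]: -2 for A, -8 for B -> changes
(B) A[0,0] + A[1,1] - A[0,1]: 2 for A, 22 for B -> changes
(C) A[0,1] + A[1,0]: 1 for A, -19 for B -> changes
(D) A[0,0] + A[1,1]: 0 for A, 0 for B -> unchanged

Only (D) A[0,0] + A[1,1] = 0 survives (and it does so for every P, not just this one), so it is the invariant.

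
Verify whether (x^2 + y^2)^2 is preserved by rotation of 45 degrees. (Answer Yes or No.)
Yes

Applying rotation by 45 degrees: x' = x*cos(45 degrees) - y*sin(45 degrees) = sqrt(2)x/2 - sqrt(2)y/2, y' = x*sin(45 degrees) + y*cos(45 degrees) = sqrt(2)x/2 + sqrt(2)y/2

Substituting into (x^2 + y^2)^2:
((sqrt(2)x/2 - sqrt(2)y/2)^2 + (sqrt(2)x/2 + sqrt(2)y/2)^2)^2
= x^4 + 2x^2y^2 + y^4 = (x^2 + y^2)^2

This equals the original expression (x^2 + y^2)^2, so it IS invariant.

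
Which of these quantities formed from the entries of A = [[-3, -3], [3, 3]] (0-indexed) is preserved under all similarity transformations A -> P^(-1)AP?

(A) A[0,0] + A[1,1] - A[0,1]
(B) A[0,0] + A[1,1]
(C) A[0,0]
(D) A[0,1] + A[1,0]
B

A[0,0] + A[1,1] is the trace of A. By the cyclic property of the trace, tr(P^(-1)AP) = tr(APP^(-1)) = tr(A), so it is the same for every matrix similar to A.

The other combinations are not similarity invariants. For example, take P = [[2, 1], [1, 1]] (det P = 1), so P^(-1) = [[1, -1], [-1, 2]] and
B = P^(-1)AP = [[-18, -12], [27, 18]].
Evaluating each option on A and on B:
(A) A[0,0] + A[1,1] - A[0,1]: 3 for A, 12 for B -> changes
(B) A[0,0] + A[1,1]: 0 for A, 0 for B -> unchanged
(C) A[0,0]: -3 for A, -18 for B -> changes
(D) A[0,1] + A[1,0]: 0 for A, 15 for B -> changes

Only (B) A[0,0] + A[1,1] = 0 survives (and it does so for every P, not just this one), so it is the invariant.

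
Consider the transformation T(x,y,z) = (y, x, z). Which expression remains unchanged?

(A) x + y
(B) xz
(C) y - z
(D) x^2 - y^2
A

Apply T(x,y,z) = (y, x, z) to each option, i.e. replace (x, y, z) by the transformed coordinates.
Substitute the transformed coordinates into each option and compare with the original:
(A) x + y  ->  (y) + (x) = x + y   [equals x + y: invariant]
(B) xz  ->  (y)(z) = yz   [differs from xz: not invariant]
(C) y - z  ->  (x) - (z) = x - z   [differs from y - z: not invariant]
(D) x^2 - y^2  ->  (y)^2 - (x)^2 = -x^2 + y^2   [differs from x^2 - y^2: not invariant]

Only option (A), x + y, is unchanged by the transformation.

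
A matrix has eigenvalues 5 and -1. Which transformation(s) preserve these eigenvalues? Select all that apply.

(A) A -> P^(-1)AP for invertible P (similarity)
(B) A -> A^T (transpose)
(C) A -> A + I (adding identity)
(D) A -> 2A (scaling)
A and B

Eigenvalues are preserved by:
1. Similarity transformations: A -> P^(-1)AP (same characteristic polynomial)
2. Transpose: A^T has the same eigenvalues as A

Eigenvalues are NOT preserved by:
- Adding identity: eigenvalues become 5+1, -1+1
- Scaling: eigenvalues become 10, -2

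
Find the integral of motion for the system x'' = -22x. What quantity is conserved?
E = (x')^2 + 22x^2

Multiply the equation by x':
x' * x'' = -22x * x'
The left side is d/dt[(x')^2/2] and the right side is d/dt[-22x^2/2], so
d/dt[(x')^2/2 + 22x^2/2] = 0, i.e. (x')^2/2 + 22x^2/2 = constant.
Multiplying by 2, the integral of motion is E = (x')^2 + 22x^2.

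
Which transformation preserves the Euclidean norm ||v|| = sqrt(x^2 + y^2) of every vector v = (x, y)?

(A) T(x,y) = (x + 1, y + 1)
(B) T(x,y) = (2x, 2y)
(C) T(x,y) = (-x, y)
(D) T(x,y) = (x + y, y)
C

A transformation preserves a norm if ||T(v)|| = ||v|| for every v; a single vector where the norm changes rules an option out.

(A) T(x,y) = (x + 1, y + 1): v = (1, 0) has norm sqrt((1)^2 + (0)^2) = 1, but T(v) = (2, 1) has norm sqrt(5) -- not preserved.
(B) T(x,y) = (2x, 2y): v = (1, 0) has norm sqrt((1)^2 + (0)^2) = 1, but T(v) = (2, 0) has norm 2 -- not preserved.
(C) T(x,y) = (-x, y): preserves the norm -- it is an orthogonal map (a rotation/reflection), and (-x)^2 + (y)^2 simplifies to x^2 + y^2.
(D) T(x,y) = (x + y, y): v = (0, 1) has norm sqrt((0)^2 + (1)^2) = 1, but T(v) = (1, 1) has norm sqrt(2) -- not preserved.

Therefore the answer is (C).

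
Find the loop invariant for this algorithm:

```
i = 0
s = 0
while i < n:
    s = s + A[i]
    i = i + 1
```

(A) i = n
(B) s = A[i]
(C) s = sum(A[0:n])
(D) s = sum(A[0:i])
D

A loop invariant must hold before the first iteration and be re-established by every execution of the body.

(D) s = sum(A[0:i]): Initially i = 0 and s = 0 = sum of the empty slice A[0:0]. If s = sum(A[0:i]) holds at the top of an iteration, the body sets s to sum(A[0:i]) + A[i] = sum(A[0:i+1]) and then i to i+1, so s = sum(A[0:i]) holds again. At exit i = n, giving s = sum(A[0:n]).

The other options fail:
(A) i = n: false initially (i = 0); it is the exit condition, not an invariant.
(B) s = A[i]: after the first iteration s = A[0] but i = 1, so s = A[i] compares s with the wrong element (and fails in general).
(C) s = sum(A[0:n]): false before the loop (s = 0, not the full sum) -- it only becomes true at exit.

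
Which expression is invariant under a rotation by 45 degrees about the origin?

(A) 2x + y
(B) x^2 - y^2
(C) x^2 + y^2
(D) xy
C

A rotation by 45 degrees sends (x, y) to (sqrt(2)x/2 - sqrt(2)y/2, sqrt(2)x/2 + sqrt(2)y/2).
Substitute the transformed coordinates into each option and compare with the original:
(A) 2x + y  ->  2(sqrt(2)x/2 - sqrt(2)y/2) + (sqrt(2)x/2 + sqrt(2)y/2) = 3sqrt(2)x/2 - sqrt(2)y/2   [differs from 2x + y: not invariant]
(B) x^2 - y^2  ->  (sqrt(2)x/2 - sqrt(2)y/2)^2 - (sqrt(2)x/2 + sqrt(2)y/2)^2 = -2xy   [differs from x^2 - y^2: not invariant]
(C) x^2 + y^2  ->  (sqrt(2)x/2 - sqrt(2)y/2)^2 + (sqrt(2)x/2 + sqrt(2)y/2)^2 = x^2 + y^2   [equals x^2 + y^2: invariant]
(D) xy  ->  (sqrt(2)x/2 - sqrt(2)y/2)(sqrt(2)x/2 + sqrt(2)y/2) = x^2/2 - y^2/2   [differs from xy: not invariant]

Only option (C), x^2 + y^2, is unchanged by the transformation.
Geometrically, x^2 + y^2 is the squared distance from the origin, which every rotation about the origin preserves.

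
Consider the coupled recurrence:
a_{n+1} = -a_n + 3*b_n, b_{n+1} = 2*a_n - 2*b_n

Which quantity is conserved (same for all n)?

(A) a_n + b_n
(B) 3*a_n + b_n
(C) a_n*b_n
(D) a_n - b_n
A

Replace a_n by a_{n+1} = -a_n + 3*b_n and b_n by b_{n+1} = 2*a_n - 2*b_n in each option and simplify:
(A) a_n + b_n  ->  (-a_n + 3*b_n) + (2*a_n - 2*b_n) = a_n + b_n   [conserved]
(B) 3*a_n + b_n  ->  3*(-a_n + 3*b_n) + (2*a_n - 2*b_n) = -a_n + 7*b_n   [not conserved]
(C) a_n*b_n  ->  (-a_n + 3*b_n)*(2*a_n - 2*b_n) = -2*a_n^2 + 8*a_n*b_n - 6*b_n^2   [not conserved]
(D) a_n - b_n  ->  (-a_n + 3*b_n) - (2*a_n - 2*b_n) = -3*a_n + 5*b_n   [not conserved]

Only (A) a_n + b_n returns to itself after one step, so it is the conserved quantity.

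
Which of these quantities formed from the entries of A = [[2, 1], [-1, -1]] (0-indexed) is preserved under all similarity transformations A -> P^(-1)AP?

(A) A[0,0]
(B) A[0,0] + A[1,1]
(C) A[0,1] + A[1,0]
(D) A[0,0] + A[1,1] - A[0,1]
B

A[0,0] + A[1,1] is the trace of A. By the cyclic property of the trace, tr(P^(-1)AP) = tr(APP^(-1)) = tr(A), so it is the same for every matrix similar to A.

The other combinations are not similarity invariants. For example, take P = [[1, 1], [0, 1]] (det P = 1), so P^(-1) = [[1, -1], [0, 1]] and
B = P^(-1)AP = [[3, 5], [-1, -2]].
Evaluating each option on A and on B:
(A) A[0,0]: 2 for A, 3 for B -> changes
(B) A[0,0] + A[1,1]: 1 for A, 1 for B -> unchanged
(C) A[0,1] + A[1,0]: 0 for A, 4 for B -> changes
(D) A[0,0] + A[1,1] - A[0,1]: 0 for A, -4 for B -> changes

Only (B) A[0,0] + A[1,1] = 1 survives (and it does so for every P, not just this one), so it is the invariant.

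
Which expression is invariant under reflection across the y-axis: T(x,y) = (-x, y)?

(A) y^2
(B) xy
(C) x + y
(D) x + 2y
A

The map is reflection across the y-axis: T(x,y) = (-x, y).
Substitute the transformed coordinates into each option and compare with the original:
(A) y^2  ->  (y)^2 = y^2   [equals y^2: invariant]
(B) xy  ->  (-x)(y) = -xy   [differs from xy: not invariant]
(C) x + y  ->  (-x) + (y) = -x + y   [differs from x + y: not invariant]
(D) x + 2y  ->  (-x) + 2(y) = -x + 2y   [differs from x + 2y: not invariant]

Only option (A), y^2, is unchanged by the transformation.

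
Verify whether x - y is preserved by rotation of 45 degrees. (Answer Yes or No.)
No

Applying rotation by 45 degrees: x' = x*cos(45 degrees) - y*sin(45 degrees) = sqrt(2)x/2 - sqrt(2)y/2, y' = x*sin(45 degrees) + y*cos(45 degrees) = sqrt(2)x/2 + sqrt(2)y/2

Substituting into x - y:
(sqrt(2)x/2 - sqrt(2)y/2) - (sqrt(2)x/2 + sqrt(2)y/2)
= -sqrt(2)y

This differs from the original expression x - y, so it is NOT invariant.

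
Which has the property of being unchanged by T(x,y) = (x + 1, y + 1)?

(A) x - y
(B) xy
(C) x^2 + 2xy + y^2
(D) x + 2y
A

An expression E(x,y) is invariant under T if E(T(x,y)) = E(x,y). Here T(x,y) = (x + 1, y + 1).
Substitute the transformed coordinates into each option and compare with the original:
(A) x - y  ->  (x + 1) - (y + 1) = x - y   [equals x - y: invariant]
(B) xy  ->  (x + 1)(y + 1) = xy + x + y + 1   [differs from xy: not invariant]
(C) x^2 + 2xy + y^2  ->  (x + 1)^2 + 2(x + 1)(y + 1) + (y + 1)^2 = x^2 + 2xy + 4x + y^2 + 4y + 4   [differs from x^2 + 2xy + y^2: not invariant]
(D) x + 2y  ->  (x + 1) + 2(y + 1) = x + 2y + 3   [differs from x + 2y: not invariant]

Only option (A), x - y, is unchanged by the transformation.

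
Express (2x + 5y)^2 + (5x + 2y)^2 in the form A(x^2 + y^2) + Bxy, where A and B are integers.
29(x^2 + y^2) + 40xy

Expanding: (2x + 5y)^2 = 4x^2 + 20xy + 25y^2
(5x + 2y)^2 = 25x^2 + 20xy + 4y^2
Sum = (4+25)(x^2+y^2) + 40xy = 29(x^2 + y^2) + 40xy
This is symmetric in x and y.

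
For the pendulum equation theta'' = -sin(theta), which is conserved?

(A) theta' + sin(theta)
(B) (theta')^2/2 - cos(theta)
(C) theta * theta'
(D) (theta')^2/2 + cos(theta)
B

A first integral I satisfies dI/dt = 0 along every solution. Differentiate each option and use the equation of motion:
(A) d/dt[theta' + sin(theta)] = theta'' + cos(theta) theta' = -sin(theta) + theta' cos(theta), not identically 0
(B) d/dt[(theta')^2/2 - cos(theta)] = theta' theta'' + sin(theta) theta' = theta'(-sin(theta)) + theta' sin(theta) = 0
(C) d/dt[theta * theta'] = (theta')^2 + theta theta'' = (theta')^2 - theta sin(theta), not identically 0
(D) d/dt[(theta')^2/2 + cos(theta)] = theta' theta'' - sin(theta) theta' = -2 theta' sin(theta), not identically 0

Only (B) has zero time-derivative. This is the total energy: kinetic (theta')^2/2 plus potential -cos(theta).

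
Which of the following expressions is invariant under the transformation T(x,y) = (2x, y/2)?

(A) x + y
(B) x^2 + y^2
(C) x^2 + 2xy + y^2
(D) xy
D

An expression E(x,y) is invariant under T if E(T(x,y)) = E(x,y). Here T(x,y) = (2x, y/2).
Substitute the transformed coordinates into each option and compare with the original:
(A) x + y  ->  (2x) + (y/2) = 2x + y/2   [differs from x + y: not invariant]
(B) x^2 + y^2  ->  (2x)^2 + (y/2)^2 = 4x^2 + y^2/4   [differs from x^2 + y^2: not invariant]
(C) x^2 + 2xy + y^2  ->  (2x)^2 + 2(2x)(y/2) + (y/2)^2 = 4x^2 + 2xy + y^2/4   [differs from x^2 + 2xy + y^2: not invariant]
(D) xy  ->  (2x)(y/2) = xy   [equals xy: invariant]

Only option (D), xy, is unchanged by the transformation.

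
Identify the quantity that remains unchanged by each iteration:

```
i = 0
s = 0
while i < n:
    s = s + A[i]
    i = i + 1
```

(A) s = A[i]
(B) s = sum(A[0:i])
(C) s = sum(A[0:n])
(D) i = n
B

A loop invariant must hold before the first iteration and be re-established by every execution of the body.

(B) s = sum(A[0:i]): Initially i = 0 and s = 0 = sum of the empty slice A[0:0]. If s = sum(A[0:i]) holds at the top of an iteration, the body sets s to sum(A[0:i]) + A[i] = sum(A[0:i+1]) and then i to i+1, so s = sum(A[0:i]) holds again. At exit i = n, giving s = sum(A[0:n]).

The other options fail:
(A) s = A[i]: after the first iteration s = A[0] but i = 1, so s = A[i] compares s with the wrong element (and fails in general).
(C) s = sum(A[0:n]): false before the loop (s = 0, not the full sum) -- it only becomes true at exit.
(D) i = n: false initially (i = 0); it is the exit condition, not an invariant.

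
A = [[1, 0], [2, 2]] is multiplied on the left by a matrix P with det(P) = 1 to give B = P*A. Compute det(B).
2

By the multiplicative property of determinants, det(B) = det(P*A) = det(P) * det(A) = det(A),
so the determinant is invariant under multiplication by any determinant-1 matrix; we just need det(A).

det(A) = (1)(2) - (0)(2) = 2 - 0 = 2

Therefore det(B) = 1 * 2 = 2.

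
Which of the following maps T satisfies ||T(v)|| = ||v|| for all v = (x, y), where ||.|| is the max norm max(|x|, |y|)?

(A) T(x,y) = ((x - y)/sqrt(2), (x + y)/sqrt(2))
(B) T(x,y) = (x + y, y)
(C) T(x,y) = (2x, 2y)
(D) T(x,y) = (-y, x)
D

A transformation preserves a norm if ||T(v)|| = ||v|| for every v; a single vector where the norm changes rules an option out.

(A) T(x,y) = ((x - y)/sqrt(2), (x + y)/sqrt(2)): v = (1, 0) has norm max(|1|, |0|) = 1, but T(v) = (sqrt(2)/2, sqrt(2)/2) has norm sqrt(2)/2 -- not preserved.
(B) T(x,y) = (x + y, y): v = (1, 1) has norm max(|1|, |1|) = 1, but T(v) = (2, 1) has norm 2 -- not preserved.
(C) T(x,y) = (2x, 2y): v = (1, 0) has norm max(|1|, |0|) = 1, but T(v) = (2, 0) has norm 2 -- not preserved.
(D) T(x,y) = (-y, x): preserves the norm -- it only permutes the coordinates and/or flips signs, which leaves max(|x|, |y|) unchanged.

Therefore the answer is (D).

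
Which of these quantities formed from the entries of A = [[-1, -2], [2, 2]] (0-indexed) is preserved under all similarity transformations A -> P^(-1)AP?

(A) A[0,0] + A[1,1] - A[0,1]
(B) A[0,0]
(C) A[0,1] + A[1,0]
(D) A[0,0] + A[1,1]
D

A[0,0] + A[1,1] is the trace of A. By the cyclic property of the trace, tr(P^(-1)AP) = tr(APP^(-1)) = tr(A), so it is the same for every matrix similar to A.

The other combinations are not similarity invariants. For example, take P = [[1, 1], [1, 2]] (det P = 1), so P^(-1) = [[2, -1], [-1, 1]] and
B = P^(-1)AP = [[-10, -16], [7, 11]].
Evaluating each option on A and on B:
(A) A[0,0] + A[1,1] - A[0,1]: 3 for A, 17 for B -> changes
(B) A[0,0]: -1 for A, -10 for B -> changes
(C) A[0,1] + A[1,0]: 0 for A, -9 for B -> changes
(D) A[0,0] + A[1,1]: 1 for A, 1 for B -> unchanged

Only (D) A[0,0] + A[1,1] = 1 survives (and it does so for every P, not just this one), so it is the invariant.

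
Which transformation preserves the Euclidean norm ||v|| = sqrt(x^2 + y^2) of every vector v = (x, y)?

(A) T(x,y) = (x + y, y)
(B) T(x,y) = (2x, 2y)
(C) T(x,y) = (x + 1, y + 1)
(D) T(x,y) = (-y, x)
D

A transformation preserves a norm if ||T(v)|| = ||v|| for every v; a single vector where the norm changes rules an option out.

(A) T(x,y) = (x + y, y): v = (0, 1) has norm sqrt((0)^2 + (1)^2) = 1, but T(v) = (1, 1) has norm sqrt(2) -- not preserved.
(B) T(x,y) = (2x, 2y): v = (1, 0) has norm sqrt((1)^2 + (0)^2) = 1, but T(v) = (2, 0) has norm 2 -- not preserved.
(C) T(x,y) = (x + 1, y + 1): v = (1, 0) has norm sqrt((1)^2 + (0)^2) = 1, but T(v) = (2, 1) has norm sqrt(5) -- not preserved.
(D) T(x,y) = (-y, x): preserves the norm -- it is an orthogonal map (a rotation/reflection), and (-y)^2 + (x)^2 simplifies to x^2 + y^2.

Therefore the answer is (D).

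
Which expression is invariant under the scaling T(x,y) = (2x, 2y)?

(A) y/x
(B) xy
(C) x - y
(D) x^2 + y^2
A

Under the uniform scaling T(x,y) = (2x, 2y):
Substitute the transformed coordinates into each option and compare with the original:
(A) y/x  ->  (2y)/(2x) = y/x   [equals y/x: invariant]
(B) xy  ->  (2x)(2y) = 4xy   [differs from xy: not invariant]
(C) x - y  ->  (2x) - (2y) = 2x - 2y   [differs from x - y: not invariant]
(D) x^2 + y^2  ->  (2x)^2 + (2y)^2 = 4x^2 + 4y^2   [differs from x^2 + y^2: not invariant]

Only option (A), y/x, is unchanged by the transformation.
The common factor 2 cancels in a ratio of coordinates, while sums, products and sums of squares pick up factors of 2 or 4.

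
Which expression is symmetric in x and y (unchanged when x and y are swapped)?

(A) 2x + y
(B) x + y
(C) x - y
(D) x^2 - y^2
B

A symmetric expression is unchanged when the variables are permuted; here the transformation to test is the swap (x, y) -> (y, x).
Substitute the transformed coordinates into each option and compare with the original:
(A) 2x + y  ->  2(y) + (x) = x + 2y   [differs from 2x + y: not invariant]
(B) x + y  ->  (y) + (x) = x + y   [equals x + y: invariant]
(C) x - y  ->  (y) - (x) = -x + y   [differs from x - y: not invariant]
(D) x^2 - y^2  ->  (y)^2 - (x)^2 = -x^2 + y^2   [differs from x^2 - y^2: not invariant]

Only option (B), x + y, is unchanged by the transformation.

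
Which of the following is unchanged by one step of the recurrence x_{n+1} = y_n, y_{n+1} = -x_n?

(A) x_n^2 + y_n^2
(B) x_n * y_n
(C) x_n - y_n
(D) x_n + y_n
A

For the recurrence x_{n+1} = y_n, y_{n+1} = -x_n:

x_{n+1}^2 + y_{n+1}^2 = y_n^2 + (-x_n)^2 = x_n^2 + y_n^2
The sum of squares is conserved (like energy in a harmonic oscillator).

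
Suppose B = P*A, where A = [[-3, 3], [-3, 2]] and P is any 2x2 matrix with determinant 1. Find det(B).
3

By the multiplicative property of determinants, det(B) = det(P*A) = det(P) * det(A) = det(A),
so the determinant is invariant under multiplication by any determinant-1 matrix; we just need det(A).

det(A) = (-3)(2) - (3)(-3) = -6 - (-9) = 3

Therefore det(B) = 1 * 3 = 3.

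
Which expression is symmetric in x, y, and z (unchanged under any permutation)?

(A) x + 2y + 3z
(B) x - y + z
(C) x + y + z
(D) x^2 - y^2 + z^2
C

A symmetric expression is unchanged when the variables are permuted; here the transformation to test is the swap (x, y) -> (y, x).
A symmetric expression must survive every permutation; the single swap x <-> y already eliminates the distractors, and the keyed expression is also unchanged by x <-> z and y <-> z (each variable enters it in exactly the same way).
Substitute the transformed coordinates into each option and compare with the original:
(A) x + 2y + 3z  ->  (y) + 2(x) + 3z = 2x + y + 3z   [differs from x + 2y + 3z: not invariant]
(B) x - y + z  ->  (y) - (x) + z = -x + y + z   [differs from x - y + z: not invariant]
(C) x + y + z  ->  (y) + (x) + z = x + y + z   [equals x + y + z: invariant]
(D) x^2 - y^2 + z^2  ->  (y)^2 - (x)^2 + z^2 = -x^2 + y^2 + z^2   [differs from x^2 - y^2 + z^2: not invariant]

Only option (C), x + y + z, is unchanged by the transformation.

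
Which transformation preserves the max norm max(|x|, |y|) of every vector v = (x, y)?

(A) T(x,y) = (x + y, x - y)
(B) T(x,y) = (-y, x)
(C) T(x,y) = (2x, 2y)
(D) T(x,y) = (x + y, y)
B

A transformation preserves a norm if ||T(v)|| = ||v|| for every v; a single vector where the norm changes rules an option out.

(A) T(x,y) = (x + y, x - y): v = (1, 1) has norm max(|1|, |1|) = 1, but T(v) = (2, 0) has norm 2 -- not preserved.
(B) T(x,y) = (-y, x): preserves the norm -- it only permutes the coordinates and/or flips signs, which leaves max(|x|, |y|) unchanged.
(C) T(x,y) = (2x, 2y): v = (1, 0) has norm max(|1|, |0|) = 1, but T(v) = (2, 0) has norm 2 -- not preserved.
(D) T(x,y) = (x + y, y): v = (1, 1) has norm max(|1|, |1|) = 1, but T(v) = (2, 1) has norm 2 -- not preserved.

Therefore the answer is (B).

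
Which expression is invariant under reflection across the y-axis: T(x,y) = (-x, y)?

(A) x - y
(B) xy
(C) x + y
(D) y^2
D

The map is reflection across the y-axis: T(x,y) = (-x, y).
Substitute the transformed coordinates into each option and compare with the original:
(A) x - y  ->  (-x) - (y) = -x - y   [differs from x - y: not invariant]
(B) xy  ->  (-x)(y) = -xy   [differs from xy: not invariant]
(C) x + y  ->  (-x) + (y) = -x + y   [differs from x + y: not invariant]
(D) y^2  ->  (y)^2 = y^2   [equals y^2: invariant]

Only option (D), y^2, is unchanged by the transformation.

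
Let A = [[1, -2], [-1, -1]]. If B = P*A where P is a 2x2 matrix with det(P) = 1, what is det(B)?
-3

By the multiplicative property of determinants, det(B) = det(P*A) = det(P) * det(A) = det(A),
so the determinant is invariant under multiplication by any determinant-1 matrix; we just need det(A).

det(A) = (1)(-1) - (-2)(-1) = -1 - 2 = -3

Therefore det(B) = 1 * (-3) = -3.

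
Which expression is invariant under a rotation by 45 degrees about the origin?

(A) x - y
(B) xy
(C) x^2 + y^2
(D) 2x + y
C

A rotation by 45 degrees sends (x, y) to (sqrt(2)x/2 - sqrt(2)y/2, sqrt(2)x/2 + sqrt(2)y/2).
Substitute the transformed coordinates into each option and compare with the original:
(A) x - y  ->  (sqrt(2)x/2 - sqrt(2)y/2) - (sqrt(2)x/2 + sqrt(2)y/2) = -sqrt(2)y   [differs from x - y: not invariant]
(B) xy  ->  (sqrt(2)x/2 - sqrt(2)y/2)(sqrt(2)x/2 + sqrt(2)y/2) = x^2/2 - y^2/2   [differs from xy: not invariant]
(C) x^2 + y^2  ->  (sqrt(2)x/2 - sqrt(2)y/2)^2 + (sqrt(2)x/2 + sqrt(2)y/2)^2 = x^2 + y^2   [equals x^2 + y^2: invariant]
(D) 2x + y  ->  2(sqrt(2)x/2 - sqrt(2)y/2) + (sqrt(2)x/2 + sqrt(2)y/2) = 3sqrt(2)x/2 - sqrt(2)y/2   [differs from 2x + y: not invariant]

Only option (C), x^2 + y^2, is unchanged by the transformation.
Geometrically, x^2 + y^2 is the squared distance from the origin, which every rotation about the origin preserves.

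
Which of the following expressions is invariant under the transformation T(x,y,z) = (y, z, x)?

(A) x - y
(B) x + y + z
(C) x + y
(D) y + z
B

Apply T(x,y,z) = (y, z, x) to each option, i.e. replace (x, y, z) by the transformed coordinates.
Substitute the transformed coordinates into each option and compare with the original:
(A) x - y  ->  (y) - (z) = y - z   [differs from x - y: not invariant]
(B) x + y + z  ->  (y) + (z) + (x) = x + y + z   [equals x + y + z: invariant]
(C) x + y  ->  (y) + (z) = y + z   [differs from x + y: not invariant]
(D) y + z  ->  (z) + (x) = x + z   [differs from y + z: not invariant]

Only option (B), x + y + z, is unchanged by the transformation.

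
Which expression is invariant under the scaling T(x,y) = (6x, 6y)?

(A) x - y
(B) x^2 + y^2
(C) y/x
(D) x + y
C

Under the uniform scaling T(x,y) = (6x, 6y):
Substitute the transformed coordinates into each option and compare with the original:
(A) x - y  ->  (6x) - (6y) = 6x - 6y   [differs from x - y: not invariant]
(B) x^2 + y^2  ->  (6x)^2 + (6y)^2 = 36x^2 + 36y^2   [differs from x^2 + y^2: not invariant]
(C) y/x  ->  (6y)/(6x) = y/x   [equals y/x: invariant]
(D) x + y  ->  (6x) + (6y) = 6x + 6y   [differs from x + y: not invariant]

Only option (C), y/x, is unchanged by the transformation.
The common factor 6 cancels in a ratio of coordinates, while sums, products and sums of squares pick up factors of 6 or 36.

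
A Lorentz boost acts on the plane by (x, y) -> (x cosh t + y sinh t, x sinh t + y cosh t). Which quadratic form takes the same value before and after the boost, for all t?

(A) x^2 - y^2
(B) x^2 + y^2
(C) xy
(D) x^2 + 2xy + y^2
A

Write x' = x cosh t + y sinh t, y' = x sinh t + y cosh t and substitute into each option:
(A) x^2 - y^2: (x cosh t + y sinh t)^2 - (x sinh t + y cosh t)^2 = x^2(cosh^2 t - sinh^2 t) + 2xy(cosh t sinh t - sinh t cosh t) + y^2(sinh^2 t - cosh^2 t) = x^2 - y^2   [invariant, using cosh^2 t - sinh^2 t = 1]
(B) x^2 + y^2: (x cosh t + y sinh t)^2 + (x sinh t + y cosh t)^2 = (x^2 + y^2)(cosh^2 t + sinh^2 t) + 4xy sinh t cosh t = (x^2 + y^2) cosh 2t + 2xy sinh 2t   [not invariant for t != 0]
(C) xy: (x cosh t + y sinh t)(x sinh t + y cosh t) = xy(cosh^2 t + sinh^2 t) + (x^2 + y^2) sinh t cosh t = xy cosh 2t + (x^2 + y^2)(sinh 2t)/2   [not invariant for t != 0]
(D) x^2 + 2xy + y^2: (x' + y')^2 with x' + y' = (x + y)(cosh t + sinh t) = (x + y)e^t, so it becomes (x + y)^2 e^(2t)   [not invariant for t != 0]

Only (A) x^2 - y^2 is unchanged; it is the Minkowski form preserved by Lorentz boosts, just as x^2 + y^2 is preserved by ordinary rotations.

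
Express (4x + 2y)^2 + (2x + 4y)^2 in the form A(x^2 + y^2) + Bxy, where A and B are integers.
20(x^2 + y^2) + 32xy

Expanding: (4x + 2y)^2 = 16x^2 + 16xy + 4y^2
(2x + 4y)^2 = 4x^2 + 16xy + 16y^2
Sum = (16+4)(x^2+y^2) + 32xy = 20(x^2 + y^2) + 32xy
This is symmetric in x and y.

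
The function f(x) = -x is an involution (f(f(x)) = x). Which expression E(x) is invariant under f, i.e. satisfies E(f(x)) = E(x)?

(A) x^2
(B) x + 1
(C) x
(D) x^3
A

Replace x by f(x) = -x in each option and simplify. As a quick numerical cross-check, also compare E(4) with E(f(4)) = E(-4).

(A) x^2  ->  (-x)^2, which simplifies back to x^2; check: E(4) = 16, E(-4) = 16.   [invariant]
(B) x + 1  ->  (-x) + 1 = 1 - x; check: E(4) = 5 but E(-4) = -3.   [not invariant]
(C) x  ->  (-x) = -x; check: E(4) = 4 but E(-4) = -4.   [not invariant]
(D) x^3  ->  (-x)^3 = -x^3; check: E(4) = 64 but E(-4) = -64.   [not invariant]

Only (A) is unchanged. E is symmetric under swapping x with f(x) = -x, which is exactly what an involution does.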